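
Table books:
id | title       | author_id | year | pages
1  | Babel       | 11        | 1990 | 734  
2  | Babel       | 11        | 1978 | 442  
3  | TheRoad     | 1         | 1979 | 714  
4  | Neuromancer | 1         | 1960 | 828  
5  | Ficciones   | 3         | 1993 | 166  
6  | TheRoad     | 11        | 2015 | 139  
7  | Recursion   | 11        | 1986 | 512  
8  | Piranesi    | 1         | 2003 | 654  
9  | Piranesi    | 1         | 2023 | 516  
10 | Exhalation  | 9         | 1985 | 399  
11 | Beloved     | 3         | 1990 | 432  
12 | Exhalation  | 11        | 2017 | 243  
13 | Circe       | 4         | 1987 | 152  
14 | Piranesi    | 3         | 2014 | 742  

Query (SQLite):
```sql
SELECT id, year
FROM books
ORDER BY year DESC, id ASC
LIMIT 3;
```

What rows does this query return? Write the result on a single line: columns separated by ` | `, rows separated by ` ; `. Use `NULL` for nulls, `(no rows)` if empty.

9 | 2023 ; 12 | 2017 ; 6 | 2015

Sort by year desc, tiebreak id asc: (2023, id=9), (2017, id=12), (2015, id=6), (2014, id=14), (2003, id=8), (1993, id=5) …. Take first 3.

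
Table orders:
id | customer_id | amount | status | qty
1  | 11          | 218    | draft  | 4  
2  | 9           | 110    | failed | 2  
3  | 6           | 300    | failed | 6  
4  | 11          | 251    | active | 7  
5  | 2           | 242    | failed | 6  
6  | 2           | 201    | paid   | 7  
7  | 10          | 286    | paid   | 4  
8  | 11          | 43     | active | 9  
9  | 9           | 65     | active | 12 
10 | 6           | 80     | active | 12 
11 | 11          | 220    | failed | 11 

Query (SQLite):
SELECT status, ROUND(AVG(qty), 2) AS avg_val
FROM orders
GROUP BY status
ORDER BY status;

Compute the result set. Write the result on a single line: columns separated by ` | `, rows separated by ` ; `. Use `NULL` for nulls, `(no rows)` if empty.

Partition orders by status; compute ROUND(AVG(qty), 2) within each group.
  active: ids {4, 8, 9, 10} → ROUND(AVG(qty), 2)=10
  draft: ids {1} → ROUND(AVG(qty), 2)=4
  failed: ids {2, 3, 5, 11} → ROUND(AVG(qty), 2)=6.25
  paid: ids {6, 7} → ROUND(AVG(qty), 2)=5.5

active | 10 ; draft | 4 ; failed | 6.25 ; paid | 5.5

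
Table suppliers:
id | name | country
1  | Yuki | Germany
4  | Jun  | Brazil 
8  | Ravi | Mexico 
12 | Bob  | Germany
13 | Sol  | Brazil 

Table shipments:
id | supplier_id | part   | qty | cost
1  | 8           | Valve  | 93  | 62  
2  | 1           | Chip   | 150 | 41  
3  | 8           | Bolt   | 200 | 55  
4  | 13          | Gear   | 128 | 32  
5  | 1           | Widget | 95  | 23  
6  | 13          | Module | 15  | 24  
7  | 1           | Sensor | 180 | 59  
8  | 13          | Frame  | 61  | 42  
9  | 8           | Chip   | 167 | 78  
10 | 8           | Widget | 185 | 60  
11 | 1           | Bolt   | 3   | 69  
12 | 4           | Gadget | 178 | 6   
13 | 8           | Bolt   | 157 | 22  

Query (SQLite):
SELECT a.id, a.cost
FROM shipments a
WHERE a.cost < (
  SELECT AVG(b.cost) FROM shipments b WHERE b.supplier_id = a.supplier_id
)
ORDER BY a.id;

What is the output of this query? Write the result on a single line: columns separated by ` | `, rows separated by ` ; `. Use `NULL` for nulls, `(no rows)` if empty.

For each shipments row a, compute AVG(cost) over rows sharing a.supplier_id.
Keep row a if a.cost < that per-group AVG.
  supplier_id=1: AVG(cost) = 48.0
  supplier_id=4: AVG(cost) = 6.0
  supplier_id=8: AVG(cost) = 55.4
  supplier_id=13: AVG(cost) = 32.666667

2 | 41 ; 3 | 55 ; 4 | 32 ; 5 | 23 ; 6 | 24 ; 13 | 22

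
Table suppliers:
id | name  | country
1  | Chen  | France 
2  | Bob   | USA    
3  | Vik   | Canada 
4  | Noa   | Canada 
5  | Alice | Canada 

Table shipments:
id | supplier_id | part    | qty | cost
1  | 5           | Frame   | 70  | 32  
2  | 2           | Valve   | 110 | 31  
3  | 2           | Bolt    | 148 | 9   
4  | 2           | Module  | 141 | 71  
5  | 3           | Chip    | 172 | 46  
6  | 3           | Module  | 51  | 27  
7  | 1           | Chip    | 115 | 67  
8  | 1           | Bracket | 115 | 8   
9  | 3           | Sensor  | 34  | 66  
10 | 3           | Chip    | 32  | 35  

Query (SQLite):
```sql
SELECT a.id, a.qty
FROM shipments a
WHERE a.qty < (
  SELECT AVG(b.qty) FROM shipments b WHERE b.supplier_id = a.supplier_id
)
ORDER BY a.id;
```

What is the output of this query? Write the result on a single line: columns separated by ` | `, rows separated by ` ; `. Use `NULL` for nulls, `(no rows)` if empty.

For each shipments row a, compute AVG(qty) over rows sharing a.supplier_id.
Keep row a if a.qty < that per-group AVG.
  supplier_id=1: AVG(qty) = 115.0
  supplier_id=2: AVG(qty) = 133.0
  supplier_id=3: AVG(qty) = 72.25
  supplier_id=5: AVG(qty) = 70.0

2 | 110 ; 6 | 51 ; 9 | 34 ; 10 | 32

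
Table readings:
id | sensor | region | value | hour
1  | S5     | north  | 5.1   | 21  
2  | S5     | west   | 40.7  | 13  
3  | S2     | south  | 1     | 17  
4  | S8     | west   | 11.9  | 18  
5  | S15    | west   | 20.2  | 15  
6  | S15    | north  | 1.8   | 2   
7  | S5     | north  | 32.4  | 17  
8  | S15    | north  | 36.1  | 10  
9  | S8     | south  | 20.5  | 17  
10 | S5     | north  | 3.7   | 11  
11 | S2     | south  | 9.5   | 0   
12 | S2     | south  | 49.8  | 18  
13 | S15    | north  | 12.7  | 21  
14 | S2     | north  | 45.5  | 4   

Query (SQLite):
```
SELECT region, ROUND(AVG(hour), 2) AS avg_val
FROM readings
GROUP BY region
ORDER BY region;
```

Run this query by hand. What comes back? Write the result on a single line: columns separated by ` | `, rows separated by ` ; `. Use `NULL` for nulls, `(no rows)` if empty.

north | 12.29 ; south | 13 ; west | 15.33

Partition readings by region; compute ROUND(AVG(hour), 2) within each group.
  north: ids {1, 6, 7, 8, 10, 13, 14} → ROUND(AVG(hour), 2)=12.29
  south: ids {3, 9, 11, 12} → ROUND(AVG(hour), 2)=13
  west: ids {2, 4, 5} → ROUND(AVG(hour), 2)=15.33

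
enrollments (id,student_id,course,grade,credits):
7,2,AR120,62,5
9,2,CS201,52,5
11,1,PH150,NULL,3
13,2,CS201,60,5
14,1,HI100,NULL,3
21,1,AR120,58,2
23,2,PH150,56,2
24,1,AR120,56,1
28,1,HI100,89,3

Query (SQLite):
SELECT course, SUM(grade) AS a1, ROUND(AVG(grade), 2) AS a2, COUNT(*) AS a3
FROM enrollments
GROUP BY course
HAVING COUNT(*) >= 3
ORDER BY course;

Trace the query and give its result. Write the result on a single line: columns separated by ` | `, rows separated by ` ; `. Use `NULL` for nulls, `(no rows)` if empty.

AR120 | 176 | 58.67 | 3

Group enrollments by course.
Per group compute: SUM(grade), ROUND(AVG(grade), 2), COUNT(*).
HAVING: drop groups with fewer than 3 rows.
  AR120: ids {7, 21, 24} → SUM(grade)=176, ROUND(AVG(grade), 2)=58.67, COUNT(*)=3
  CS201: ids {9, 13} → SUM(grade)=112, ROUND(AVG(grade), 2)=56, COUNT(*)=2
  HI100: ids {14, 28} → SUM(grade)=89, ROUND(AVG(grade), 2)=89, COUNT(*)=2
  PH150: ids {11, 23} → SUM(grade)=56, ROUND(AVG(grade), 2)=56, COUNT(*)=2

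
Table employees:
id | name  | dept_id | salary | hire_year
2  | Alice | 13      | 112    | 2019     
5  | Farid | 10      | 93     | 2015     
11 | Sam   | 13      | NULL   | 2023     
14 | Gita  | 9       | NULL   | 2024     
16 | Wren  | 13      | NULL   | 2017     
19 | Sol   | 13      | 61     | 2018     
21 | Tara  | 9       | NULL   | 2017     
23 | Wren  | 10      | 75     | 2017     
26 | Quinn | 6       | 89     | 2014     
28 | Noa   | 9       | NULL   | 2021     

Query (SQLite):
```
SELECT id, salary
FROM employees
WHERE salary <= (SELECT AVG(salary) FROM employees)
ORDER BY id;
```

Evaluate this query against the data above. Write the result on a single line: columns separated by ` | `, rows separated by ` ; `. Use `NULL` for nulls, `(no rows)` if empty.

Scalar subquery: AVG(salary) over all employees rows = 86.0.
Keep rows where salary <= that value.

19 | 61 ; 23 | 75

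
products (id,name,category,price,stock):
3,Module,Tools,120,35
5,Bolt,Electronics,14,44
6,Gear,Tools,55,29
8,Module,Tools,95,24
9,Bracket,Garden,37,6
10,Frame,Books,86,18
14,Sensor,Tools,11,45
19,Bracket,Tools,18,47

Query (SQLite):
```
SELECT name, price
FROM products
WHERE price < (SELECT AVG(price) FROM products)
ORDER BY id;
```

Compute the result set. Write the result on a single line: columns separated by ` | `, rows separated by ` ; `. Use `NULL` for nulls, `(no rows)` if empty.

Bolt | 14 ; Bracket | 37 ; Sensor | 11 ; Bracket | 18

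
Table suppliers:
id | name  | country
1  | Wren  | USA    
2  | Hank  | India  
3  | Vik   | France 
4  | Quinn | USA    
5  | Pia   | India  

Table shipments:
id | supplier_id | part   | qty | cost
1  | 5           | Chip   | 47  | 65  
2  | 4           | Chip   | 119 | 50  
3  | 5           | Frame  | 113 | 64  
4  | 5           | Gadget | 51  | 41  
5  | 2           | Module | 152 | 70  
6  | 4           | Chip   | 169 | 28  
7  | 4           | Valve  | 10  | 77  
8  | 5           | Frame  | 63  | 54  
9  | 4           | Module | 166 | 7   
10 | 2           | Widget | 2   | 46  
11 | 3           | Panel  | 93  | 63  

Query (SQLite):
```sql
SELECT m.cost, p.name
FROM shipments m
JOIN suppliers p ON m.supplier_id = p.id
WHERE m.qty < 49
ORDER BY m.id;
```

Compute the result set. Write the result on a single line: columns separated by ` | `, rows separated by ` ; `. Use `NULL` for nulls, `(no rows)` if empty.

Each shipments row matches the suppliers row where supplier_id = suppliers.id.
Then keep rows with m.qty < 49.

65 | Pia ; 77 | Quinn ; 46 | Hank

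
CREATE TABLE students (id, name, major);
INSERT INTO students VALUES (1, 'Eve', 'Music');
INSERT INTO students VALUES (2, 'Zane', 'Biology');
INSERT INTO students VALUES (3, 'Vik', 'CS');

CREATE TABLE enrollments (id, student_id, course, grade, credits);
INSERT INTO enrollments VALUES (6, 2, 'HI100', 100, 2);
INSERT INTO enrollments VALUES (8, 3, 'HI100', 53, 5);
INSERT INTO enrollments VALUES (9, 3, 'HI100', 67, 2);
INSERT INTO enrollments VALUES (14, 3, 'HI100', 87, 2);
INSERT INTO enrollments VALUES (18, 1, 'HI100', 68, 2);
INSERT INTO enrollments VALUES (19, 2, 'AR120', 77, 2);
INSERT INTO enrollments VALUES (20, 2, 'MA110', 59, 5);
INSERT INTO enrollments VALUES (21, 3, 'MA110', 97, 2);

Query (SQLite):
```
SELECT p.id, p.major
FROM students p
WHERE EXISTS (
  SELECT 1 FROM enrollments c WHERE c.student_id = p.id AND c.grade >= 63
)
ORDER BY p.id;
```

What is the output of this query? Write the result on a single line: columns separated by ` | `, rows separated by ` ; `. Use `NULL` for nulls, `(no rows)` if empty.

1 | Music ; 2 | Biology ; 3 | CS

For each students row, check whether any enrollments with matching student_id has grade >= 63.
Keep rows where that is true.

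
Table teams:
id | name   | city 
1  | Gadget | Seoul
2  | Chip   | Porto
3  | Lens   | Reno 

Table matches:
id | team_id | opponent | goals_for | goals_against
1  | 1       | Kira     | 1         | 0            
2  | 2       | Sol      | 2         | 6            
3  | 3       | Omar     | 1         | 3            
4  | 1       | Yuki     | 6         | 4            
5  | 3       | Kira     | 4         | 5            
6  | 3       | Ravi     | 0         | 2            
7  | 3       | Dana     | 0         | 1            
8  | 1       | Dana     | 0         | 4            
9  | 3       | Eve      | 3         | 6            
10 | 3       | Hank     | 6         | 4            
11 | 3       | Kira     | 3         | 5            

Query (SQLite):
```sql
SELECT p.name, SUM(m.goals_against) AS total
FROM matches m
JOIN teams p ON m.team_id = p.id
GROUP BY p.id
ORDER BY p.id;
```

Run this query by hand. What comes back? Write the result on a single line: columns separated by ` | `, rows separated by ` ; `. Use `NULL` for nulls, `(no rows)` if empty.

Gadget | 8 ; Chip | 6 ; Lens | 26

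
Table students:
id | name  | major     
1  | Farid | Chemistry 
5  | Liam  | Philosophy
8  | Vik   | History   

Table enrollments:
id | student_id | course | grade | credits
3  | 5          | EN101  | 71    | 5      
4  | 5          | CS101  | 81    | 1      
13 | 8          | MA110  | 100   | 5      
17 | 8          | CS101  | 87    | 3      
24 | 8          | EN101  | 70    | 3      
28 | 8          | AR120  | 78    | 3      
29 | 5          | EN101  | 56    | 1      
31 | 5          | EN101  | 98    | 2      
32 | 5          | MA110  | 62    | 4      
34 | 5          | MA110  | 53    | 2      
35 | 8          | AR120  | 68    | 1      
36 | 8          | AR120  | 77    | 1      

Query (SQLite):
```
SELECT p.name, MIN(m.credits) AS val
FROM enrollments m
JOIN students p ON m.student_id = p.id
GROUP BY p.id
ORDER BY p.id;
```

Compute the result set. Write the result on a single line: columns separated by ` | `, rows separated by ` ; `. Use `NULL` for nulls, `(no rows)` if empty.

Join each enrollments row to its students via student_id.
Group joined rows by students.id; compute MIN(m.credits) per group.
  5: ids {3, 4, 29, 31, 32, 34} → MIN(m.credits)=1
  8: ids {13, 17, 24, 28, 35, 36} → MIN(m.credits)=1

Liam | 1 ; Vik | 1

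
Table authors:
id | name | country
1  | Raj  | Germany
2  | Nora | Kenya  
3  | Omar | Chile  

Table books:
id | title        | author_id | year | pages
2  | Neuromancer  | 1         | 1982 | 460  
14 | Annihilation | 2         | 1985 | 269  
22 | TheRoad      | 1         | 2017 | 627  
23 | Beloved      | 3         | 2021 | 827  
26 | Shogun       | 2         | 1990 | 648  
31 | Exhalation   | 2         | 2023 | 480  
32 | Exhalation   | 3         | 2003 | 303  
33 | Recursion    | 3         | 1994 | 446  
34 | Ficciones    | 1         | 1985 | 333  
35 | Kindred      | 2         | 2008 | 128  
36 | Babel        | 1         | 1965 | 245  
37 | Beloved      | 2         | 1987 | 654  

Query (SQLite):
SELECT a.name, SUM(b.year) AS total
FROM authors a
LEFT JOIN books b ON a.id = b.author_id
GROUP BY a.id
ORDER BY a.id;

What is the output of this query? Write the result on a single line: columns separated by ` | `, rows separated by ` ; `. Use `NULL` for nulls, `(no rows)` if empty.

Raj | 7949 ; Nora | 9993 ; Omar | 6018

LEFT JOIN keeps every authors row; unmatched ones get NULL for books columns.
Group by authors.id and compute SUM(b.year). SUM over an all-NULL group is NULL.
  1: ids {2, 22, 34, 36} → SUM(b.year)=7949
  2: ids {14, 26, 31, 35, 37} → SUM(b.year)=9993
  3: ids {23, 32, 33} → SUM(b.year)=6018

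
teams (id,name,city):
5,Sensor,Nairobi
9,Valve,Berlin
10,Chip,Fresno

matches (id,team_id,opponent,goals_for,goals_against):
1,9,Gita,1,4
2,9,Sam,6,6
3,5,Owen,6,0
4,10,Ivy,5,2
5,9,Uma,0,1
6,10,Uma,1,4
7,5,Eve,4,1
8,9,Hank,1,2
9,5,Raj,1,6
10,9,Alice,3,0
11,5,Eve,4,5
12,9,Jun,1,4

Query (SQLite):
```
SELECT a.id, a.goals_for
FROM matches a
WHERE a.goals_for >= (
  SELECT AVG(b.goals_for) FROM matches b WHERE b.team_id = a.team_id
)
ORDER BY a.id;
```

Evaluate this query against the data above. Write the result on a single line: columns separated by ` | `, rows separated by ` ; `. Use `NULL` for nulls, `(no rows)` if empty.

2 | 6 ; 3 | 6 ; 4 | 5 ; 7 | 4 ; 10 | 3 ; 11 | 4

For each matches row a, compute AVG(goals_for) over rows sharing a.team_id.
Keep row a if a.goals_for >= that per-group AVG.
  team_id=5: AVG(goals_for) = 3.75
  team_id=9: AVG(goals_for) = 2.0
  team_id=10: AVG(goals_for) = 3.0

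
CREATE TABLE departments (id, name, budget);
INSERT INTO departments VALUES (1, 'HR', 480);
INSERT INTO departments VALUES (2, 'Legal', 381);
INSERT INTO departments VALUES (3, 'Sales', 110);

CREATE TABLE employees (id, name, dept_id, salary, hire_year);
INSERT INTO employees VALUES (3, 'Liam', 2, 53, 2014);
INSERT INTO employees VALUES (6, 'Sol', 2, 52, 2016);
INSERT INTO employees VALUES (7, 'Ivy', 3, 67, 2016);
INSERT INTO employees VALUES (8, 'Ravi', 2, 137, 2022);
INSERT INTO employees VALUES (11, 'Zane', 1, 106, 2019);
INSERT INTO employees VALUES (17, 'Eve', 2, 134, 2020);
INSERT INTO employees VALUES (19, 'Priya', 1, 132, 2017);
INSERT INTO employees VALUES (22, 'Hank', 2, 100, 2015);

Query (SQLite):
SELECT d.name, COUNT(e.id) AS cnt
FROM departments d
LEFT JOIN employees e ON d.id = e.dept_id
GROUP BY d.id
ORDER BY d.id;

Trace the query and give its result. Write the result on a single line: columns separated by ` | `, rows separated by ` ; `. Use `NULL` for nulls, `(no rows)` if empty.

HR | 2 ; Legal | 5 ; Sales | 1

LEFT JOIN keeps every departments row; unmatched ones get NULL for employees columns.
Group by departments.id and compute COUNT(e.id). COUNT(col) of an all-NULL group is 0.
  1: ids {11, 19} → COUNT(e.id)=2
  2: ids {3, 6, 8, 17, 22} → COUNT(e.id)=5
  3: ids {7} → COUNT(e.id)=1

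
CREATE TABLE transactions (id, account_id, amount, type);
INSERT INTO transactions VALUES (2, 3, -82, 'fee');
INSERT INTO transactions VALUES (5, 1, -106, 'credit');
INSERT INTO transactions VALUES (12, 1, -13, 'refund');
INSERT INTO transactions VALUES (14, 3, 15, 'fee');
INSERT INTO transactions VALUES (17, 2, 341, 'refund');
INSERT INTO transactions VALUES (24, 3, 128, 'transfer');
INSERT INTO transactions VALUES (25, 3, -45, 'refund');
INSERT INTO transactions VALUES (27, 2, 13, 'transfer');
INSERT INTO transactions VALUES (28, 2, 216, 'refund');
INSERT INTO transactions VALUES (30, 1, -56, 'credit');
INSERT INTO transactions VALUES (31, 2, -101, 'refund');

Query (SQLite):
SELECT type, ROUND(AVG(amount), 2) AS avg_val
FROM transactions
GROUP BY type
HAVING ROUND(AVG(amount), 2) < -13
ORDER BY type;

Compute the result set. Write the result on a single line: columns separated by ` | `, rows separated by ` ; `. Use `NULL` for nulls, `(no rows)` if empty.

credit | -81 ; fee | -33.5

Partition transactions by type; compute ROUND(AVG(amount), 2) within each group.
HAVING: keep groups where ROUND(AVG(amount), 2) < -13.
  credit: ids {5, 30} → ROUND(AVG(amount), 2)=-81
  fee: ids {2, 14} → ROUND(AVG(amount), 2)=-33.5
  refund: ids {12, 17, 25, 28, 31} → ROUND(AVG(amount), 2)=79.6
  transfer: ids {24, 27} → ROUND(AVG(amount), 2)=70.5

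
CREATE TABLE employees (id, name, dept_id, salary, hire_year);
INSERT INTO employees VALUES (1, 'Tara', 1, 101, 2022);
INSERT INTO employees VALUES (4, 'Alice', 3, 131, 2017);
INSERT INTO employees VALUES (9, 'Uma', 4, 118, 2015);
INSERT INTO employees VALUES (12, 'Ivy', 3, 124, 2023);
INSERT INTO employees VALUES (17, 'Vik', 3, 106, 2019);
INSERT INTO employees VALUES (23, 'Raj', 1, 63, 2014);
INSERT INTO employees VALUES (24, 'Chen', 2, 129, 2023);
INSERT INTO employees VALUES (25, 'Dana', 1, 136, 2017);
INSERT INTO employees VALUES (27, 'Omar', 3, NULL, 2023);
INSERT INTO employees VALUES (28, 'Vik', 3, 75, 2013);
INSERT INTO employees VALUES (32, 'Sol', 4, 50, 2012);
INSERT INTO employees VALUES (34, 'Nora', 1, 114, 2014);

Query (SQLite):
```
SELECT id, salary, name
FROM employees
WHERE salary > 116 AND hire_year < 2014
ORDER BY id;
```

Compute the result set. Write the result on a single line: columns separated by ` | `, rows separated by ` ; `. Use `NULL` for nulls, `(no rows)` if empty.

(no rows)

salary > 116: ids {4, 9, 12, 24, 25}
hire_year < 2014: ids {28, 32}
Combine with AND.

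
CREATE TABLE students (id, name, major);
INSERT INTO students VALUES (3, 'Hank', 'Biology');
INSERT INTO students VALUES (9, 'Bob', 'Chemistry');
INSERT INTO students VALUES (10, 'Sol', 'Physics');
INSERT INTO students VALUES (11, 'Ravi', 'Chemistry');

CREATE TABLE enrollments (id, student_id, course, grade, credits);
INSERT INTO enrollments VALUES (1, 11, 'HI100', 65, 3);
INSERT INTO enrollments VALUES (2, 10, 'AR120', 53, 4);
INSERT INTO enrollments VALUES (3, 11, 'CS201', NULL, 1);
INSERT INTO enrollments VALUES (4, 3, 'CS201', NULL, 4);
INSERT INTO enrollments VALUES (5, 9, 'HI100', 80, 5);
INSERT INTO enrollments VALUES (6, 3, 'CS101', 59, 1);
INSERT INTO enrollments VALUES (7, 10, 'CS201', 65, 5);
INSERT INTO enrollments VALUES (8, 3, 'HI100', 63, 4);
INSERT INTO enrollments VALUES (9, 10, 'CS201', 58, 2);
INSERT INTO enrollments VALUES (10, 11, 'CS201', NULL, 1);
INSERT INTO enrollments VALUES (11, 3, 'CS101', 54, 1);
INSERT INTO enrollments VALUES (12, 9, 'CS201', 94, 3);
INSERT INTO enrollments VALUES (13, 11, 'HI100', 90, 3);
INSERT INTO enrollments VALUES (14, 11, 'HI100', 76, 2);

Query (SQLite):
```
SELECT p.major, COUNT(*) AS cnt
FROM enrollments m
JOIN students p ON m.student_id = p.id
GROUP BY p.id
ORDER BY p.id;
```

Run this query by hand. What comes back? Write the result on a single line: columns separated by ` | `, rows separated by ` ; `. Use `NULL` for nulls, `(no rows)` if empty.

Biology | 4 ; Chemistry | 2 ; Physics | 3 ; Chemistry | 5

Join each enrollments row to its students via student_id.
Group joined rows by students.id; compute COUNT(*) per group.
  3: ids {4, 6, 8, 11} → COUNT(*)=4
  9: ids {5, 12} → COUNT(*)=2
  10: ids {2, 7, 9} → COUNT(*)=3
  11: ids {1, 3, 10, 13, 14} → COUNT(*)=5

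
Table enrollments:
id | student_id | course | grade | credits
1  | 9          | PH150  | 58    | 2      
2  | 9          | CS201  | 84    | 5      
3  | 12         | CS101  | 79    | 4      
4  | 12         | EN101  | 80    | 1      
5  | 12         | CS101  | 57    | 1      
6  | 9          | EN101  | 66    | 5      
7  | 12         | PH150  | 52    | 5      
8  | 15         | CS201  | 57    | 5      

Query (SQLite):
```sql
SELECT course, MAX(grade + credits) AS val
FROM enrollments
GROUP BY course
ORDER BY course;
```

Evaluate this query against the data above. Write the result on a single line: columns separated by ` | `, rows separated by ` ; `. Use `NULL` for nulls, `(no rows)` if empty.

For each row compute grade + credits.
Group by course; take MAX of the expression per group.
  CS101: ids {3, 5} → MAX(grade + credits)=83
  CS201: ids {2, 8} → MAX(grade + credits)=89
  EN101: ids {4, 6} → MAX(grade + credits)=81
  PH150: ids {1, 7} → MAX(grade + credits)=60

CS101 | 83 ; CS201 | 89 ; EN101 | 81 ; PH150 | 60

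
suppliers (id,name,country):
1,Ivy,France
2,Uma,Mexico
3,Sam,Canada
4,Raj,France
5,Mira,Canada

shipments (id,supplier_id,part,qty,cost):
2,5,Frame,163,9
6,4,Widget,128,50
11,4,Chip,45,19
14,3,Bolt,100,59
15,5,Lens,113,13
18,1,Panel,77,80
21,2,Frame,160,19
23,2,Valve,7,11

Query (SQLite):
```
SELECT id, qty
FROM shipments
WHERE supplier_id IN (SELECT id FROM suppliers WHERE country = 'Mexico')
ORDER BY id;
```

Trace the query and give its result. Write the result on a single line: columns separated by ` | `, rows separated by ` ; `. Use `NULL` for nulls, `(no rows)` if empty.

Inner query: suppliers.id where country = 'Mexico'.
Outer: keep shipments rows whose supplier_id is in that set.
Inner query → {2}

21 | 160 ; 23 | 7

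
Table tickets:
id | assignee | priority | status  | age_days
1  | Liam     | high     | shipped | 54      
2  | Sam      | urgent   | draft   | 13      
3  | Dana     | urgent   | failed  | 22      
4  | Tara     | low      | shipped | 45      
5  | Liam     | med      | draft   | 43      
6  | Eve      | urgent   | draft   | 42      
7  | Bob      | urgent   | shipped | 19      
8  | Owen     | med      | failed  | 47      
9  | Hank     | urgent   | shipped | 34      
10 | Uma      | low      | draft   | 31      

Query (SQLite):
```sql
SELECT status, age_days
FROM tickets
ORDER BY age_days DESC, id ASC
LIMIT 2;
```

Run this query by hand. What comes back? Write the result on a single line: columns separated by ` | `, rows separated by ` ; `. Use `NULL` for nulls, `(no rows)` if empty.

Sort by age_days desc, tiebreak id asc: (54, id=1), (47, id=8), (45, id=4), (43, id=5), (42, id=6) …. Take first 2.

shipped | 54 ; failed | 47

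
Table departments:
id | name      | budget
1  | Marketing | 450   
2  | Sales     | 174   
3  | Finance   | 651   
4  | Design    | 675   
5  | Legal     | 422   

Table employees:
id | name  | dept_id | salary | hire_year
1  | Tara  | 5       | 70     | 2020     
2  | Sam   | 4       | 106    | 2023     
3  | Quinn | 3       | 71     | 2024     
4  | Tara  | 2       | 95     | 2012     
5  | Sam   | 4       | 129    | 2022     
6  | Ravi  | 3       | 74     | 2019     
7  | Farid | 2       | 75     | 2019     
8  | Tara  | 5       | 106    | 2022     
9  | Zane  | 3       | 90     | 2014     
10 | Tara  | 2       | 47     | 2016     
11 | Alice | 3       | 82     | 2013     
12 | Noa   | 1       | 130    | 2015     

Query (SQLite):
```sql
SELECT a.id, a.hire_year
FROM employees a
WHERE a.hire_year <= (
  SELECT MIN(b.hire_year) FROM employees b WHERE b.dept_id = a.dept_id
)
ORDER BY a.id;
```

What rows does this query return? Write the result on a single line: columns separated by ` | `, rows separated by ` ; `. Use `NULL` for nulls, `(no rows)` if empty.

For each employees row a, compute MIN(hire_year) over rows sharing a.dept_id.
Keep row a if a.hire_year <= that per-group MIN.
  dept_id=1: MIN(hire_year) = 2015
  dept_id=2: MIN(hire_year) = 2012
  dept_id=3: MIN(hire_year) = 2013
  dept_id=4: MIN(hire_year) = 2022
  dept_id=5: MIN(hire_year) = 2020

1 | 2020 ; 4 | 2012 ; 5 | 2022 ; 11 | 2013 ; 12 | 2015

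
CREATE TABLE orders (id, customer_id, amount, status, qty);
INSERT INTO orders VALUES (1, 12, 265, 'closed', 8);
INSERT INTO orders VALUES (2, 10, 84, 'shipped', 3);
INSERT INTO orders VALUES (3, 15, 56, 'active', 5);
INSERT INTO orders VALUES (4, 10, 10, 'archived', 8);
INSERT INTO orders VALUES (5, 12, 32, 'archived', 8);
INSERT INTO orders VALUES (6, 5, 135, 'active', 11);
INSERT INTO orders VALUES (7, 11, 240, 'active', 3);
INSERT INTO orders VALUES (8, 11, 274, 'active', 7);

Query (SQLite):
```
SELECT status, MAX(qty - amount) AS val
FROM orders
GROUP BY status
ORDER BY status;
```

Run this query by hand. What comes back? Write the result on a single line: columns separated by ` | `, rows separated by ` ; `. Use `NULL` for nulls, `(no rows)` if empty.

active | -51 ; archived | -2 ; closed | -257 ; shipped | -81

For each row compute qty - amount.
Group by status; take MAX of the expression per group.
  active: ids {3, 6, 7, 8} → MAX(qty - amount)=-51
  archived: ids {4, 5} → MAX(qty - amount)=-2
  closed: ids {1} → MAX(qty - amount)=-257
  shipped: ids {2} → MAX(qty - amount)=-81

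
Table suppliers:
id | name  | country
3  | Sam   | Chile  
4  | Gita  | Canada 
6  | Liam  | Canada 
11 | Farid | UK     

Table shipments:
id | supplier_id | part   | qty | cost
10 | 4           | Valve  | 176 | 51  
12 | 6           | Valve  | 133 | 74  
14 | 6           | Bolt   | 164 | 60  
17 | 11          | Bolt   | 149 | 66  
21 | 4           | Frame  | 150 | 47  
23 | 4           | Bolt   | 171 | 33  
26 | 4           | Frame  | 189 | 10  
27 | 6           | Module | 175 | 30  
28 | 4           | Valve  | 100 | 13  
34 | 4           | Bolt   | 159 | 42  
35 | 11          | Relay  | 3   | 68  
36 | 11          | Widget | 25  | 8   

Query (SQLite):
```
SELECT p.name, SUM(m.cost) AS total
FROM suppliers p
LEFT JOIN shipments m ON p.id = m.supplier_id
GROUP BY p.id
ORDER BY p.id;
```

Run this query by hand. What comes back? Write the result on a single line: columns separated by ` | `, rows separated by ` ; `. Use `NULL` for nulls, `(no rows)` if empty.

Sam | NULL ; Gita | 196 ; Liam | 164 ; Farid | 142

LEFT JOIN keeps every suppliers row; unmatched ones get NULL for shipments columns.
Group by suppliers.id and compute SUM(m.cost). SUM over an all-NULL group is NULL.
  3: ids {—} → SUM(m.cost)=NULL
  4: ids {10, 21, 23, 26, 28, 34} → SUM(m.cost)=196
  6: ids {12, 14, 27} → SUM(m.cost)=164
  11: ids {17, 35, 36} → SUM(m.cost)=142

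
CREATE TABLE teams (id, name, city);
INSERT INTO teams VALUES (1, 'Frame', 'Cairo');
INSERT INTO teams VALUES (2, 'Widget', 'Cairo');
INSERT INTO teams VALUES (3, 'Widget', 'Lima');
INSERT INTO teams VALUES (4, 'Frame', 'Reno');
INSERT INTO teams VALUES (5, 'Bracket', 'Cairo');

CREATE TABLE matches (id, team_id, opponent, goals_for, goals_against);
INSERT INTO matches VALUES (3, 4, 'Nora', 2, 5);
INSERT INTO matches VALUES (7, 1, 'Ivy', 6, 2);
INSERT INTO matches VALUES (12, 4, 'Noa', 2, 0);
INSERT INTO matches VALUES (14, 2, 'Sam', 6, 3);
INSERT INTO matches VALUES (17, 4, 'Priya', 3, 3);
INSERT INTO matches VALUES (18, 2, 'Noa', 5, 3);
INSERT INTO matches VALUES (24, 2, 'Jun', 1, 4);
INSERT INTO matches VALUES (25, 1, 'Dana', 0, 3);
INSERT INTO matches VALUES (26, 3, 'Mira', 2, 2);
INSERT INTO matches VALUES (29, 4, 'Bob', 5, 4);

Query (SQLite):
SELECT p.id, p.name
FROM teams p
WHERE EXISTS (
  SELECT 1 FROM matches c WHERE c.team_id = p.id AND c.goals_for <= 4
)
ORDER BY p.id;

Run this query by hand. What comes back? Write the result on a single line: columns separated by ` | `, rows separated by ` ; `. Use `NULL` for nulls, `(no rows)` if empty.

1 | Frame ; 2 | Widget ; 3 | Widget ; 4 | Frame

For each teams row, check whether any matches with matching team_id has goals_for <= 4.
Keep rows where that is true.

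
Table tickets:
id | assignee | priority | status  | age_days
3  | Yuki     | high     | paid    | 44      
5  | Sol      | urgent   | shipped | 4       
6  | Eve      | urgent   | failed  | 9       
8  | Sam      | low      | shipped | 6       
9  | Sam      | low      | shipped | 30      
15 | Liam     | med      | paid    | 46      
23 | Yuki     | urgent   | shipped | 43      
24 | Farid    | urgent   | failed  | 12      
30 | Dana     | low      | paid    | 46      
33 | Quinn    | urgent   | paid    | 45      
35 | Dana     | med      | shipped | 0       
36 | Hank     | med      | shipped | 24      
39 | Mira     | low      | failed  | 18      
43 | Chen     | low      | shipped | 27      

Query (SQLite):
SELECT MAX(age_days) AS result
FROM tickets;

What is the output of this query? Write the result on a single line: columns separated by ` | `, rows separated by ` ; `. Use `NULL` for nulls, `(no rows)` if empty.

All age_days values: [44, 4, 9, 6, 30, 46, 43, 12, 46, 45, 0, 24, 18, 27].
MAX of non-NULL values = 46.

46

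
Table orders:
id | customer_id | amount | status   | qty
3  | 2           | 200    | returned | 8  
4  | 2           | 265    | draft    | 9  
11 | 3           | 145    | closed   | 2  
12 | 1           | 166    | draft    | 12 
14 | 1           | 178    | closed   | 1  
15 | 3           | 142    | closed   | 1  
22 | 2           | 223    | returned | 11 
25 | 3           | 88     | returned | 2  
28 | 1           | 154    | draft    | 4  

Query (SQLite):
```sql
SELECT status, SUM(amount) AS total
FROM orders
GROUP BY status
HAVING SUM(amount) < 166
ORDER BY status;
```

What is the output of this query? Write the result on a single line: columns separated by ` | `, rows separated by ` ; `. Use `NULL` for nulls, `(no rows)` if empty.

(no rows)

Partition orders by status; compute SUM(amount) within each group.
HAVING: keep groups where SUM(amount) < 166.
  closed: ids {11, 14, 15} → SUM(amount)=465
  draft: ids {4, 12, 28} → SUM(amount)=585
  returned: ids {3, 22, 25} → SUM(amount)=511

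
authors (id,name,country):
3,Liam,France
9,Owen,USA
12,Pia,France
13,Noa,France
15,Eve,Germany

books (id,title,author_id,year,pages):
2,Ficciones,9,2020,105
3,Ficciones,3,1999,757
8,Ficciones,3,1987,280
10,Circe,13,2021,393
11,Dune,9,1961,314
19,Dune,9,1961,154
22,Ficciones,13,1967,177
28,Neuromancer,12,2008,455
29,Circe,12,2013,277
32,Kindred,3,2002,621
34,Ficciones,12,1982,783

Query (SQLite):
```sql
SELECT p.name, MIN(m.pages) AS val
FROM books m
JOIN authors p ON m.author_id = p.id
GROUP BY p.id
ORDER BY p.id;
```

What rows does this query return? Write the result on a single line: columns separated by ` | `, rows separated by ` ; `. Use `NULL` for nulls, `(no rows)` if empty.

Join each books row to its authors via author_id.
Group joined rows by authors.id; compute MIN(m.pages) per group.
  3: ids {3, 8, 32} → MIN(m.pages)=280
  9: ids {2, 11, 19} → MIN(m.pages)=105
  12: ids {28, 29, 34} → MIN(m.pages)=277
  13: ids {10, 22} → MIN(m.pages)=177

Liam | 280 ; Owen | 105 ; Pia | 277 ; Noa | 177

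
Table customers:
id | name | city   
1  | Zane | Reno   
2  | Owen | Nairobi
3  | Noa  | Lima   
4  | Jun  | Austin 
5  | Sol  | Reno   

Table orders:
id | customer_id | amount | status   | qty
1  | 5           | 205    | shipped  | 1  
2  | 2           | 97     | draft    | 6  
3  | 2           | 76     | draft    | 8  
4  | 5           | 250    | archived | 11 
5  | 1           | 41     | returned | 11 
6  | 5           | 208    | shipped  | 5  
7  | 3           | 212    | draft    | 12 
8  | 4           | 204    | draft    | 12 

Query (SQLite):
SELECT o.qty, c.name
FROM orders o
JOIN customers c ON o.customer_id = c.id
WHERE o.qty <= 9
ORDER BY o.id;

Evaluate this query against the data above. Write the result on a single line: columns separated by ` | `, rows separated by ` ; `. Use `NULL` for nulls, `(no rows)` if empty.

Each orders row matches the customers row where customer_id = customers.id.
Then keep rows with o.qty <= 9.

1 | Sol ; 6 | Owen ; 8 | Owen ; 5 | Sol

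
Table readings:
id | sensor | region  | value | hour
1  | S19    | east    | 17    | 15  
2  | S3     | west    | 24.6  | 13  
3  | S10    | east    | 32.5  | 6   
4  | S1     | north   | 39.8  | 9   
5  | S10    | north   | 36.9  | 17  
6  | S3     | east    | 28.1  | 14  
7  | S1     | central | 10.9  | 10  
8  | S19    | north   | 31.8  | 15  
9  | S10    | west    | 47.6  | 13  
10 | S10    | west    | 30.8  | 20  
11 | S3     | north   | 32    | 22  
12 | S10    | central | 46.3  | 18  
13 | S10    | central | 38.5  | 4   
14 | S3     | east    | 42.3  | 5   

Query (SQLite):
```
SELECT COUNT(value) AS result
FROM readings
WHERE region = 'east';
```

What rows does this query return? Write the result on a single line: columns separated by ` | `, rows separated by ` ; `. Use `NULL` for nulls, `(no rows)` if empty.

4

Rows where region='east' → value values: [17, 32.5, 28.1, 42.3].
COUNT(value) counts non-NULL values → 4.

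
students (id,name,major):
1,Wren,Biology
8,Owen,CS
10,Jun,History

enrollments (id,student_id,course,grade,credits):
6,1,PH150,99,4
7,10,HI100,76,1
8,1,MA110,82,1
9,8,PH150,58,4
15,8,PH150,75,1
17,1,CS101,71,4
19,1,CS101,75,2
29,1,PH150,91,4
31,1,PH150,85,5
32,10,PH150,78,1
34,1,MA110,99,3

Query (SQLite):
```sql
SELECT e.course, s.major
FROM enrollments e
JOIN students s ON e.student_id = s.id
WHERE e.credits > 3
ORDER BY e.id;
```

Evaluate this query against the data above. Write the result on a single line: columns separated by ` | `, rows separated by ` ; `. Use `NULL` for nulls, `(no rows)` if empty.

PH150 | Biology ; PH150 | CS ; CS101 | Biology ; PH150 | Biology ; PH150 | Biology

Each enrollments row matches the students row where student_id = students.id.
Then keep rows with e.credits > 3.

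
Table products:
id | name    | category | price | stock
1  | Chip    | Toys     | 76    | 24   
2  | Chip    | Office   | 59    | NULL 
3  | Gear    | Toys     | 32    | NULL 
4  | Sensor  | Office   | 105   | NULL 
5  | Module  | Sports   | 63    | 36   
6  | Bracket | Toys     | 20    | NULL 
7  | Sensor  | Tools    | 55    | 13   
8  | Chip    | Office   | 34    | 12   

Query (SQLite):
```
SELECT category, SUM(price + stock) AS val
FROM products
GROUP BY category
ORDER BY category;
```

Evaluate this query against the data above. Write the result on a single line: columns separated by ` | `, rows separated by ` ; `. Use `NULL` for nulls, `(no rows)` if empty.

Office | 46 ; Sports | 99 ; Tools | 68 ; Toys | 100

For each row compute price + stock.
Group by category; take SUM of the expression per group.
  Office: ids {2, 4, 8} → SUM(price + stock)=46
  Sports: ids {5} → SUM(price + stock)=99
  Tools: ids {7} → SUM(price + stock)=68
  Toys: ids {1, 3, 6} → SUM(price + stock)=100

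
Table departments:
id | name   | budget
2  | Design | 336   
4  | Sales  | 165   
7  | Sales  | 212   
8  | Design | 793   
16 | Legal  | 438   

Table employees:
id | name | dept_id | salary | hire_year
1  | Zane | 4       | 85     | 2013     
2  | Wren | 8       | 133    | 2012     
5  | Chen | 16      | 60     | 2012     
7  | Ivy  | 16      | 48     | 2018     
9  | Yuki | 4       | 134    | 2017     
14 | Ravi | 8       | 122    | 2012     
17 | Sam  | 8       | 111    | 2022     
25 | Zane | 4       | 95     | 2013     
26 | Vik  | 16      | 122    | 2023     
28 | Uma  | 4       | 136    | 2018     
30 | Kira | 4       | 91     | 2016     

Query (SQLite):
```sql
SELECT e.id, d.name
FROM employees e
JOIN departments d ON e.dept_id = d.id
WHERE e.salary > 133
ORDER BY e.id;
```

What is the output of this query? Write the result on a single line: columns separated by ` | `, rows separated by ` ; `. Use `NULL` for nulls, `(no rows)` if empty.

Each employees row matches the departments row where dept_id = departments.id.
Then keep rows with e.salary > 133.

9 | Sales ; 28 | Sales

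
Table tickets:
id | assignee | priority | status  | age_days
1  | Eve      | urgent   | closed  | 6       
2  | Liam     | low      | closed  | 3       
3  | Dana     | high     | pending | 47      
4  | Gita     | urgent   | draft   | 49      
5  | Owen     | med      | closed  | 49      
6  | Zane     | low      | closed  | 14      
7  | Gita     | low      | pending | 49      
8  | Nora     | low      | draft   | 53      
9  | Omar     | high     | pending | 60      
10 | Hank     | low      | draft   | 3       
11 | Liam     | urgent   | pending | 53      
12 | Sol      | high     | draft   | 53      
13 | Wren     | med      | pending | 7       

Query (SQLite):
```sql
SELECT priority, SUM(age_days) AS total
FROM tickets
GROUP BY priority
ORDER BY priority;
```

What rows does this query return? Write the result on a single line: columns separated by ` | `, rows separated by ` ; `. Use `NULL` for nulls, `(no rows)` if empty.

high | 160 ; low | 122 ; med | 56 ; urgent | 108

Partition tickets by priority; compute SUM(age_days) within each group.
  high: ids {3, 9, 12} → SUM(age_days)=160
  low: ids {2, 6, 7, 8, 10} → SUM(age_days)=122
  med: ids {5, 13} → SUM(age_days)=56
  urgent: ids {1, 4, 11} → SUM(age_days)=108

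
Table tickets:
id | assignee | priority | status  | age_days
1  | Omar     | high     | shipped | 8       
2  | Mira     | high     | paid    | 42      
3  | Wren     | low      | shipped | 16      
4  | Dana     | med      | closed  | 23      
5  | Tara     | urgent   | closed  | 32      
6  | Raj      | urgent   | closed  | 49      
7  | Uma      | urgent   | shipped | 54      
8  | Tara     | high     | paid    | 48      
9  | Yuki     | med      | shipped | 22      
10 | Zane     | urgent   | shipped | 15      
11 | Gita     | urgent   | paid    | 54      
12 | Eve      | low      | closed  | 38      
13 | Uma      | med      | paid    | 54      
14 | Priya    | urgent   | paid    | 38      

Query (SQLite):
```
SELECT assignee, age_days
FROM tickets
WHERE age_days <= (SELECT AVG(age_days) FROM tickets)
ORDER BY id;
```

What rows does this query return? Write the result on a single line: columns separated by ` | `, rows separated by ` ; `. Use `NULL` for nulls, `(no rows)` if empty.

Omar | 8 ; Wren | 16 ; Dana | 23 ; Tara | 32 ; Yuki | 22 ; Zane | 15

Scalar subquery: AVG(age_days) over all tickets rows = 35.214286 (≈; comparison uses full precision).
Keep rows where age_days <= that value.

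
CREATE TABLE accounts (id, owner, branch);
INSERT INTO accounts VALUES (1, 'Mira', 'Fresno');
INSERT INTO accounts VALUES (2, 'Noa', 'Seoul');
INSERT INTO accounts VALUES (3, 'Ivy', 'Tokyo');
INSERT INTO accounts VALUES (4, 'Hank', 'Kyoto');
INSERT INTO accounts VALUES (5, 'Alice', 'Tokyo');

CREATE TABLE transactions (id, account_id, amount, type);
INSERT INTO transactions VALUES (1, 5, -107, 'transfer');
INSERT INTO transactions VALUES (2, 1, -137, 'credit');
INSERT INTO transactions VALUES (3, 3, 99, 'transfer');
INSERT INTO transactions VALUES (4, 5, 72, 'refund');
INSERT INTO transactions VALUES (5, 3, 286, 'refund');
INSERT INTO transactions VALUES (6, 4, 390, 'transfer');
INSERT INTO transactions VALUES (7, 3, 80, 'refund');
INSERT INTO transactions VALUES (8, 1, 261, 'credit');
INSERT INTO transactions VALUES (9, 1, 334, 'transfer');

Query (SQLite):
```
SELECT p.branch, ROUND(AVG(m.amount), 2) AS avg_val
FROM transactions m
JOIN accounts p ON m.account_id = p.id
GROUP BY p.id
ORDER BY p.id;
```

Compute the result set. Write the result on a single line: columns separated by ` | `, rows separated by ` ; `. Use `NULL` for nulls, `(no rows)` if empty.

Join each transactions row to its accounts via account_id.
Group joined rows by accounts.id; compute ROUND(AVG(m.amount), 2) per group.
  1: ids {2, 8, 9} → ROUND(AVG(m.amount), 2)=152.67
  3: ids {3, 5, 7} → ROUND(AVG(m.amount), 2)=155
  4: ids {6} → ROUND(AVG(m.amount), 2)=390
  5: ids {1, 4} → ROUND(AVG(m.amount), 2)=-17.5

Fresno | 152.67 ; Tokyo | 155 ; Kyoto | 390 ; Tokyo | -17.5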